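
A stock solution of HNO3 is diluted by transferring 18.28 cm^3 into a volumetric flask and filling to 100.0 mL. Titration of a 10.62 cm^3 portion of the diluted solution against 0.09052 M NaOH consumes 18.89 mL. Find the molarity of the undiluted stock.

0.881 M

n(NaOH) = 0.09052 x 0.01889 = 0.001710 mol.
n(HNO3) in the aliquot = 0.001710 mol.
[diluted HNO3] = 0.001710 / 0.01062 = 0.1610 M.
Dilution factor = 100.0/18.28 = 5.470, so [stock] = 0.1610 x 5.470 = 0.881 M.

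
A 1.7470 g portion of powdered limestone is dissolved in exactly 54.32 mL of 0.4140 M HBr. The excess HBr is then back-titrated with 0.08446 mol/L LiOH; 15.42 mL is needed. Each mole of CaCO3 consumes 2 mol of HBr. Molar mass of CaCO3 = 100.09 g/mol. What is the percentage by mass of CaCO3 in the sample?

60.7%

Total n(HBr) added = 0.4140 x 0.05432 = 0.02249 mol.
n(LiOH) used = 0.08446 x 0.01542 = 0.001302 mol, which equals the excess n(HBr).
So n(HBr) consumed by the sample = 0.02249 - 0.001302 = 0.02119 mol.
n(CaCO3) = 0.02119 / 2 = 0.01059 mol.
mass CaCO3 = 0.01059 x 100.09 = 1.060 g, so %CaCO3 = 1.060/1.7470 x 100 = 60.7%.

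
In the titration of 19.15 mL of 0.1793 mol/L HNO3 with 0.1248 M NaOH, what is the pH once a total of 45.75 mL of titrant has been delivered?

12.54

n(acid) = 0.1793 x 0.01915 = 0.003434 mol; n(NaOH) added = 0.1248 x 0.04575 = 0.005710 mol.
Base is in excess by 0.005710 - 0.003434 = 0.002276 mol in a total volume of 0.06490 L.
[OH^-] = 0.002276/0.06490 = 0.03507 M, so pOH = 1.46 and pH = 14.00 - 1.46 = 12.54.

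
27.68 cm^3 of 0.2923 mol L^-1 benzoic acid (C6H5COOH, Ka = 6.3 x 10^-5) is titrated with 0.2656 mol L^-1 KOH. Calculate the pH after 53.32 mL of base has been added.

n(acid) = 0.2923 x 0.02768 = 0.008091 mol; n(KOH) added = 0.2656 x 0.05332 = 0.01416 mol.
Base is in excess by 0.01416 - 0.008091 = 0.006071 mol in a total volume of 0.08100 L.
[OH^-] = 0.006071/0.08100 = 0.07495 M, so pOH = 1.13 and pH = 14.00 - 1.13 = 12.87.

12.87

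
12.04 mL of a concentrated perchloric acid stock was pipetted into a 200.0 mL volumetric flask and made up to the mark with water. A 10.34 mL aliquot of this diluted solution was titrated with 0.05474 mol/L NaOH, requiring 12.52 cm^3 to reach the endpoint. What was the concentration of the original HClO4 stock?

1.10 M

n(NaOH) = 0.05474 x 0.01252 = 0.0006853 mol.
n(HClO4) in the aliquot = 0.0006853 mol.
[diluted HClO4] = 0.0006853 / 0.01034 = 0.06628 M.
Dilution factor = 200.0/12.04 = 16.61, so [stock] = 0.06628 x 16.61 = 1.10 M.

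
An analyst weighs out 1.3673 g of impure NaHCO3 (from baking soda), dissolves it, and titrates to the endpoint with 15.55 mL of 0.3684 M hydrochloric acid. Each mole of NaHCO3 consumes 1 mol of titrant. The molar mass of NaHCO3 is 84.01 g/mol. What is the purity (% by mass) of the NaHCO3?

35.2%

n(HCl) = 0.3684 x 0.01555 = 0.005729 mol.
n(NaHCO3) = 0.005729 / 1 = 0.005729 mol.
mass of NaHCO3 = 0.005729 x 84.01 = 0.4813 g.
% purity = 0.4813 / 1.3673 x 100 = 35.2%.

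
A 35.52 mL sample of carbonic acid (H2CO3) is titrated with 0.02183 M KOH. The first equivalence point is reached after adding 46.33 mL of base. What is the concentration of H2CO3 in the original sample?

n(KOH) = 0.02183 x 0.04633 = 0.001011 mol.
At the first equivalence point, 1 mol OH^- react per mol H2CO3, so n(H2CO3) = 0.001011 / 1 = 0.001011 mol.
[H2CO3] = 0.001011 / 0.03552 L = 0.0285 M.

0.0285 M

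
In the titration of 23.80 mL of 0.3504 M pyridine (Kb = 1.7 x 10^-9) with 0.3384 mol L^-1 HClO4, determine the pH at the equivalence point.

3.00

n(C5H5N) = 0.3504 x 0.02380 = 0.008340 mol; V(HClO4) at equivalence = 0.008340/0.3384 = 0.02464 L.
At equivalence the base is fully converted to C5H5NH+; total volume = 0.04844 L, so [C5H5NH+] = 0.008340/0.04844 = 0.1721 M.
Ka(C5H5NH+) = Kw/Kb = 1.0e-14 / 1.7 x 10^-9 = 5.88e-6.
[H^+] = sqrt(Ka x [C5H5NH+]) = sqrt(5.88e-6 x 0.1721) = 0.00101 M.
pH = -log(0.00101) = 3.00.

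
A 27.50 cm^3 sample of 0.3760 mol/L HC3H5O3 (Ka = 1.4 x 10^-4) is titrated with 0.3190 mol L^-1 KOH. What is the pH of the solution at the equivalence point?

8.55

n(HC3H5O3) = 0.3760 x 0.02750 = 0.01034 mol; V(KOH) at equivalence = 0.01034/0.3190 = 0.03241 L.
At equivalence all the acid is converted to C3H5O3-; total volume = 0.02750 + 0.03241 = 0.05991 L, so [C3H5O3-] = 0.01034/0.05991 = 0.1726 M.
Kb = Kw/Ka = 1.0e-14 / 1.4 x 10^-4 = 7.14e-11.
[OH^-] = sqrt(Kb x [C3H5O3-]) = sqrt(7.14e-11 x 0.1726) = 3.51e-6 M.
pOH = 5.45, so pH = 14.00 - 5.45 = 8.55.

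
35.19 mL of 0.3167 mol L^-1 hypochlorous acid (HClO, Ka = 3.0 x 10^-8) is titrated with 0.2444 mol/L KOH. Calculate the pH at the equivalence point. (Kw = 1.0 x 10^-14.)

n(HClO) = 0.3167 x 0.03519 = 0.01114 mol; V(KOH) at equivalence = 0.01114/0.2444 = 0.04560 L.
At equivalence all the acid is converted to ClO-; total volume = 0.03519 + 0.04560 = 0.08079 L, so [ClO-] = 0.01114/0.08079 = 0.1379 M.
Kb = Kw/Ka = 1.0e-14 / 3.0 x 10^-8 = 3.33e-7.
[OH^-] = sqrt(Kb x [ClO-]) = sqrt(3.33e-7 x 0.1379) = 0.000214 M.
pOH = 3.67, so pH = 14.00 - 3.67 = 10.33.

10.33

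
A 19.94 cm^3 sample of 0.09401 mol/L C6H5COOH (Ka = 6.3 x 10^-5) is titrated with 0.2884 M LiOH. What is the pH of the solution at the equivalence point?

n(C6H5COOH) = 0.09401 x 0.01994 = 0.001875 mol; V(LiOH) at equivalence = 0.001875/0.2884 = 0.006500 L.
At equivalence all the acid is converted to C6H5COO-; total volume = 0.01994 + 0.006500 = 0.02644 L, so [C6H5COO-] = 0.001875/0.02644 = 0.07090 M.
Kb = Kw/Ka = 1.0e-14 / 6.3 x 10^-5 = 1.59e-10.
[OH^-] = sqrt(Kb x [C6H5COO-]) = sqrt(1.59e-10 x 0.07090) = 3.35e-6 M.
pOH = 5.47, so pH = 14.00 - 5.47 = 8.53.

8.53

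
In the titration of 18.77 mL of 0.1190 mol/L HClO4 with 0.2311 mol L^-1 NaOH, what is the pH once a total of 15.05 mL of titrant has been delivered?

12.57

n(acid) = 0.1190 x 0.01877 = 0.002234 mol; n(NaOH) added = 0.2311 x 0.01505 = 0.003478 mol.
Base is in excess by 0.003478 - 0.002234 = 0.001244 mol in a total volume of 0.03382 L.
[OH^-] = 0.001244/0.03382 = 0.03680 M, so pOH = 1.43 and pH = 14.00 - 1.43 = 12.57.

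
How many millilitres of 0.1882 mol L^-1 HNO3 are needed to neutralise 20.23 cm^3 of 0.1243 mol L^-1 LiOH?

13.4 mL

n(LiOH) = 0.1243 mol/L x 0.02023 L = 0.002515 mol.
At equivalence n(HNO3) = n(LiOH) = 0.002515 mol.
V(HNO3) = 0.002515 / 0.1882 = 0.01336 L = 13.4 mL.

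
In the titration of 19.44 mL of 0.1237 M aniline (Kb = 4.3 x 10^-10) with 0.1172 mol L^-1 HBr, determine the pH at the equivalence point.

2.93

n(C6H5NH2) = 0.1237 x 0.01944 = 0.002405 mol; V(HBr) at equivalence = 0.002405/0.1172 = 0.02052 L.
At equivalence the base is fully converted to C6H5NH3+; total volume = 0.03996 L, so [C6H5NH3+] = 0.002405/0.03996 = 0.06018 M.
Ka(C6H5NH3+) = Kw/Kb = 1.0e-14 / 4.3 x 10^-10 = 2.33e-5.
[H^+] = sqrt(Ka x [C6H5NH3+]) = sqrt(2.33e-5 x 0.06018) = 0.00118 M.
pH = -log(0.00118) = 2.93.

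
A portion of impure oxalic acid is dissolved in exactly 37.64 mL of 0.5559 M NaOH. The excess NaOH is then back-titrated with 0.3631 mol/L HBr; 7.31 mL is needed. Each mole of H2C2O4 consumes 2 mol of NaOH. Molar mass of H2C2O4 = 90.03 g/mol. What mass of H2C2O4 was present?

0.822 g

Total n(NaOH) added = 0.5559 x 0.03764 = 0.02092 mol.
n(HBr) used = 0.3631 x 0.007310 = 0.002654 mol, which equals the excess n(NaOH).
So n(NaOH) consumed by the sample = 0.02092 - 0.002654 = 0.01827 mol.
n(H2C2O4) = 0.01827 / 2 = 0.009135 mol.
mass = 0.009135 mol x 90.03 g/mol = 0.822 g.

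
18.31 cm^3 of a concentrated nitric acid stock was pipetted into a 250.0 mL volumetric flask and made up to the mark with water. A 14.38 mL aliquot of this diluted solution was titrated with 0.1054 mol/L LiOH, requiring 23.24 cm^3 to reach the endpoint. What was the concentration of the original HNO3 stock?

n(LiOH) = 0.1054 x 0.02324 = 0.002449 mol.
n(HNO3) in the aliquot = 0.002449 mol.
[diluted HNO3] = 0.002449 / 0.01438 = 0.1703 M.
Dilution factor = 250.0/18.31 = 13.65, so [stock] = 0.1703 x 13.65 = 2.33 M.

2.33 M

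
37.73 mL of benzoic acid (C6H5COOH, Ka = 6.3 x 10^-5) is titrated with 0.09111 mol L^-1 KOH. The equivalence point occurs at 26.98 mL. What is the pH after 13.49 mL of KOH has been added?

13.49 mL is exactly half the equivalence volume (26.98/2), i.e. the half-equivalence point.
There, n(HA) = n(A^-), so pH = pKa = -log(6.3 x 10^-5) = 4.20.

4.20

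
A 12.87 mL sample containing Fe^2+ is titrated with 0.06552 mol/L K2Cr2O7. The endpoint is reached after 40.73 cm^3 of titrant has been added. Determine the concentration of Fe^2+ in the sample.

n(K2Cr2O7) = 0.06552 x 0.04073 = 0.002669 mol.
From the balanced equation, 1 mol K2Cr2O7 reacts with 6 mol Fe^2+, so n(Fe^2+) = 0.002669 x 6/1 = 0.01601 mol.
[Fe^2+] = 0.01601 / 0.01287 L = 1.24 M.

1.24 M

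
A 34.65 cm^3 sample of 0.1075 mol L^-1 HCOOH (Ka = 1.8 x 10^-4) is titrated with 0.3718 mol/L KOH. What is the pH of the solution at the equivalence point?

8.33

n(HCOOH) = 0.1075 x 0.03465 = 0.003725 mol; V(KOH) at equivalence = 0.003725/0.3718 = 0.01002 L.
At equivalence all the acid is converted to HCOO-; total volume = 0.03465 + 0.01002 = 0.04467 L, so [HCOO-] = 0.003725/0.04467 = 0.08339 M.
Kb = Kw/Ka = 1.0e-14 / 1.8 x 10^-4 = 5.56e-11.
[OH^-] = sqrt(Kb x [HCOO-]) = sqrt(5.56e-11 x 0.08339) = 2.15e-6 M.
pOH = 5.67, so pH = 14.00 - 5.67 = 8.33.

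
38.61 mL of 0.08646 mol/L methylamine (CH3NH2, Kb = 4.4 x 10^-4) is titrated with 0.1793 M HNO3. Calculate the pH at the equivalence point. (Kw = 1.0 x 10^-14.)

n(CH3NH2) = 0.08646 x 0.03861 = 0.003338 mol; V(HNO3) at equivalence = 0.003338/0.1793 = 0.01862 L.
At equivalence the base is fully converted to CH3NH3+; total volume = 0.05723 L, so [CH3NH3+] = 0.003338/0.05723 = 0.05833 M.
Ka(CH3NH3+) = Kw/Kb = 1.0e-14 / 4.4 x 10^-4 = 2.27e-11.
[H^+] = sqrt(Ka x [CH3NH3+]) = sqrt(2.27e-11 x 0.05833) = 1.15e-6 M.
pH = -log(1.15e-6) = 5.94.

5.94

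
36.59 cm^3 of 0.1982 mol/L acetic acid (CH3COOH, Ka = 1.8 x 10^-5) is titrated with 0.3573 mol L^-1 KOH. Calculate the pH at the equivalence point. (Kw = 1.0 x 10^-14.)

8.93

n(CH3COOH) = 0.1982 x 0.03659 = 0.007252 mol; V(KOH) at equivalence = 0.007252/0.3573 = 0.02030 L.
At equivalence all the acid is converted to CH3COO-; total volume = 0.03659 + 0.02030 = 0.05689 L, so [CH3COO-] = 0.007252/0.05689 = 0.1275 M.
Kb = Kw/Ka = 1.0e-14 / 1.8 x 10^-5 = 5.56e-10.
[OH^-] = sqrt(Kb x [CH3COO-]) = sqrt(5.56e-10 x 0.1275) = 8.42e-6 M.
pOH = 5.07, so pH = 14.00 - 5.07 = 8.93.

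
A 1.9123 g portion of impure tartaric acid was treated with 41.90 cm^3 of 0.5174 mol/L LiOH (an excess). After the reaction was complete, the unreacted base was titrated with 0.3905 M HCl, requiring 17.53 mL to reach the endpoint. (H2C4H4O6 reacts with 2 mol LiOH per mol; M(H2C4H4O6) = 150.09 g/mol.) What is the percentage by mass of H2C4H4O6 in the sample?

58.2%

Total n(LiOH) added = 0.5174 x 0.04190 = 0.02168 mol.
n(HCl) used = 0.3905 x 0.01753 = 0.006845 mol, which equals the excess n(LiOH).
So n(LiOH) consumed by the sample = 0.02168 - 0.006845 = 0.01483 mol.
n(H2C4H4O6) = 0.01483 / 2 = 0.007417 mol.
mass H2C4H4O6 = 0.007417 x 150.09 = 1.113 g, so %H2C4H4O6 = 1.113/1.9123 x 100 = 58.2%.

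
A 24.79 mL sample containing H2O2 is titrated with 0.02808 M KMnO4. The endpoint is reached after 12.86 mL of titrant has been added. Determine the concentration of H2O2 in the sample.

0.0364 M

n(KMnO4) = 0.02808 x 0.01286 = 0.0003611 mol.
From the balanced equation, 2 mol KMnO4 reacts with 5 mol H2O2, so n(H2O2) = 0.0003611 x 5/2 = 0.0009028 mol.
[H2O2] = 0.0009028 / 0.02479 L = 0.0364 M.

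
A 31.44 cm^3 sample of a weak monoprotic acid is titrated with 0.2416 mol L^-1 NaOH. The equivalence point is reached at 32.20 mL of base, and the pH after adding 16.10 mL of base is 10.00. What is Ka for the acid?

1.0 x 10^-10

16.10 mL is half of the equivalence volume, so this is the half-equivalence point where [HA] = [A^-].
At half-equivalence pH = pKa, so pKa = 10.00.
Ka = 10^(-10.00) = 1.0 x 10^-10.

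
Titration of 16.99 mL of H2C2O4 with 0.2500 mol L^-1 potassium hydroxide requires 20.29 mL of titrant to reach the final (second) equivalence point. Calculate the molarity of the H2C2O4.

0.149 M

n(KOH) = 0.2500 x 0.02029 = 0.005072 mol.
At the final (second) equivalence point, 2 mol OH^- react per mol H2C2O4, so n(H2C2O4) = 0.005072 / 2 = 0.002536 mol.
[H2C2O4] = 0.002536 / 0.01699 L = 0.149 M.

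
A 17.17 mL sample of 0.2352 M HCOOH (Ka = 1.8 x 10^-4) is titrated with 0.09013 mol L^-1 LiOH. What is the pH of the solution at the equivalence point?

8.28

n(HCOOH) = 0.2352 x 0.01717 = 0.004038 mol; V(LiOH) at equivalence = 0.004038/0.09013 = 0.04481 L.
At equivalence all the acid is converted to HCOO-; total volume = 0.01717 + 0.04481 = 0.06198 L, so [HCOO-] = 0.004038/0.06198 = 0.06516 M.
Kb = Kw/Ka = 1.0e-14 / 1.8 x 10^-4 = 5.56e-11.
[OH^-] = sqrt(Kb x [HCOO-]) = sqrt(5.56e-11 x 0.06516) = 1.90e-6 M.
pOH = 5.72, so pH = 14.00 - 5.72 = 8.28.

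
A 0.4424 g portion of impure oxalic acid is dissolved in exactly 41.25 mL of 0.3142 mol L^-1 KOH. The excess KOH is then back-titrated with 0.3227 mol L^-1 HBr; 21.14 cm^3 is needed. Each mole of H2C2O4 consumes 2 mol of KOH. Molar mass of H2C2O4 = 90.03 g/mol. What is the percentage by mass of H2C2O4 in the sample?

62.5%

Total n(KOH) added = 0.3142 x 0.04125 = 0.01296 mol.
n(HBr) used = 0.3227 x 0.02114 = 0.006822 mol, which equals the excess n(KOH).
So n(KOH) consumed by the sample = 0.01296 - 0.006822 = 0.006139 mol.
n(H2C2O4) = 0.006139 / 2 = 0.003069 mol.
mass H2C2O4 = 0.003069 x 90.03 = 0.2763 g, so %H2C2O4 = 0.2763/0.4424 x 100 = 62.5%.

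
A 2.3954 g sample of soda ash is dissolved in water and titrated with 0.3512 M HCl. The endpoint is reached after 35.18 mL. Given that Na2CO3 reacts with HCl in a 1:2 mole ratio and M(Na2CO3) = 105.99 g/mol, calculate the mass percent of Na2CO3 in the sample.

n(HCl) = 0.3512 x 0.03518 = 0.01236 mol.
n(Na2CO3) = 0.01236 / 2 = 0.006178 mol.
mass of Na2CO3 = 0.006178 x 105.99 = 0.6548 g.
% purity = 0.6548 / 2.3954 x 100 = 27.3%.

27.3%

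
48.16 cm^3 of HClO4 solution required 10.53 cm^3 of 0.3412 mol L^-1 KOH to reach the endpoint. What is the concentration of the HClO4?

0.0746 M

n(KOH) delivered = 0.3412 x 0.01053 = 0.003593 mol.
For a 1:1 reaction, n(HClO4) = 0.003593 mol.
[HClO4] = 0.003593 mol / 0.04816 L = 0.0746 M.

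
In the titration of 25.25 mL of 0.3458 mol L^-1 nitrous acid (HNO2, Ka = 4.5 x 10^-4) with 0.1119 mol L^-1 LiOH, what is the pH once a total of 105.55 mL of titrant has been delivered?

12.37

n(acid) = 0.3458 x 0.02525 = 0.008731 mol; n(LiOH) added = 0.1119 x 0.1055 = 0.01181 mol.
Base is in excess by 0.01181 - 0.008731 = 0.003080 mol in a total volume of 0.1308 L.
[OH^-] = 0.003080/0.1308 = 0.02354 M, so pOH = 1.63 and pH = 14.00 - 1.63 = 12.37.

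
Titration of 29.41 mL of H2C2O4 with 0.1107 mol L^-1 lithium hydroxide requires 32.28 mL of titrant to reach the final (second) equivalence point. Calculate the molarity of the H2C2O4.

0.0608 M

n(LiOH) = 0.1107 x 0.03228 = 0.003573 mol.
At the final (second) equivalence point, 2 mol OH^- react per mol H2C2O4, so n(H2C2O4) = 0.003573 / 2 = 0.001787 mol.
[H2C2O4] = 0.001787 / 0.02941 L = 0.0608 M.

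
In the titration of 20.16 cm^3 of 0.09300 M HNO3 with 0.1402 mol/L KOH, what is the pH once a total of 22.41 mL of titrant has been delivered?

n(acid) = 0.09300 x 0.02016 = 0.001875 mol; n(KOH) added = 0.1402 x 0.02241 = 0.003142 mol.
Base is in excess by 0.003142 - 0.001875 = 0.001267 mol in a total volume of 0.04257 L.
[OH^-] = 0.001267/0.04257 = 0.02976 M, so pOH = 1.53 and pH = 14.00 - 1.53 = 12.47.

12.47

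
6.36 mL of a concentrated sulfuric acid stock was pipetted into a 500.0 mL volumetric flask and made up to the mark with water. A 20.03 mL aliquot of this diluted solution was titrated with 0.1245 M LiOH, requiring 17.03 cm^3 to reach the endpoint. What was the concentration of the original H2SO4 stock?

n(LiOH) = 0.1245 x 0.01703 = 0.002120 mol.
n(H2SO4) in the aliquot = 0.002120 x 1/2 = 0.001060 mol.
[diluted H2SO4] = 0.001060 / 0.02003 = 0.05293 M.
Dilution factor = 500.0/6.360 = 78.62, so [stock] = 0.05293 x 78.62 = 4.16 M.

4.16 M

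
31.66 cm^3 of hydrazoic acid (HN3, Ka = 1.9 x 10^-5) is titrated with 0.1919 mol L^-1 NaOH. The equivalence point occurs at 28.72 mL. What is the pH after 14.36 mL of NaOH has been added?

4.72

14.36 mL is exactly half the equivalence volume (28.72/2), i.e. the half-equivalence point.
There, n(HA) = n(A^-), so pH = pKa = -log(1.9 x 10^-5) = 4.72.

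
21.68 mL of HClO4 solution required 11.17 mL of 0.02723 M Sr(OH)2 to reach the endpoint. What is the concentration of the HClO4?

0.0281 M

n(Sr(OH)2) delivered = 0.02723 x 0.01117 = 0.0003042 mol.
The reaction is 2 HClO4 + 1 Sr(OH)2, so n(HClO4) = 0.0003042 x 2/1 = 0.0006083 mol.
[HClO4] = 0.0006083 mol / 0.02168 L = 0.0281 M.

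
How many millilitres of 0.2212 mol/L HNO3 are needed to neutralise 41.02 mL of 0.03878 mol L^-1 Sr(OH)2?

n(Sr(OH)2) = 0.03878 mol/L x 0.04102 L = 0.001591 mol.
The neutralisation is 1 Sr(OH)2 : 2 HNO3, so n(HNO3) = 0.001591 x 2/1 = 0.003182 mol.
V(HNO3) = 0.003182 / 0.2212 = 0.01438 L = 14.4 mL.

14.4 mL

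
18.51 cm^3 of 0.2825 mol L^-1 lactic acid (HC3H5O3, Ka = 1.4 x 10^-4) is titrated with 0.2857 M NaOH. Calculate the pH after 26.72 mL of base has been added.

n(acid) = 0.2825 x 0.01851 = 0.005229 mol; n(NaOH) added = 0.2857 x 0.02672 = 0.007634 mol.
Base is in excess by 0.007634 - 0.005229 = 0.002405 mol in a total volume of 0.04523 L.
[OH^-] = 0.002405/0.04523 = 0.05317 M, so pOH = 1.27 and pH = 14.00 - 1.27 = 12.73.

12.73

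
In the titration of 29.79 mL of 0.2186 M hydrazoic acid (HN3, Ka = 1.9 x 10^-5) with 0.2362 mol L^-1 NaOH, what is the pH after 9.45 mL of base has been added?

Initial n(HN3) = 0.2186 x 0.02979 = 0.006512 mol.
n(NaOH) added = 0.2362 x 0.009450 = 0.002232 mol, converting that many moles of HN3 to N3-.
Remaining n(HN3) = 0.004280 mol; n(N3-) = 0.002232 mol.
By Henderson-Hasselbalch, pH = pKa + log([A^-]/[HA]) = 4.72 + log(0.002232/0.004280) = 4.72 + (-0.28) = 4.44.

4.44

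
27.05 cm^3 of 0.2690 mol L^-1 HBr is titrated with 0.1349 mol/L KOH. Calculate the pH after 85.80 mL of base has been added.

12.58

n(acid) = 0.2690 x 0.02705 = 0.007276 mol; n(KOH) added = 0.1349 x 0.08580 = 0.01157 mol.
Base is in excess by 0.01157 - 0.007276 = 0.004298 mol in a total volume of 0.1128 L.
[OH^-] = 0.004298/0.1128 = 0.03809 M, so pOH = 1.42 and pH = 14.00 - 1.42 = 12.58.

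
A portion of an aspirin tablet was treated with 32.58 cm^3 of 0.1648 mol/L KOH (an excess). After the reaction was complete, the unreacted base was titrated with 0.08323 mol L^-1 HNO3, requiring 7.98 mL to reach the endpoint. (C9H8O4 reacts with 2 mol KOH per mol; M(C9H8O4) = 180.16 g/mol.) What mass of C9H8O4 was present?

0.424 g

Total n(KOH) added = 0.1648 x 0.03258 = 0.005369 mol.
n(HNO3) used = 0.08323 x 0.007980 = 0.0006642 mol, which equals the excess n(KOH).
So n(KOH) consumed by the sample = 0.005369 - 0.0006642 = 0.004705 mol.
n(C9H8O4) = 0.004705 / 2 = 0.002353 mol.
mass = 0.002353 mol x 180.16 g/mol = 0.424 g.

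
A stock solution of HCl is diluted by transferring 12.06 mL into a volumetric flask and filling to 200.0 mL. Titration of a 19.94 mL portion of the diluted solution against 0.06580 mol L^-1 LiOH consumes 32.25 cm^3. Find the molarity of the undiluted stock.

1.76 M

n(LiOH) = 0.06580 x 0.03225 = 0.002122 mol.
n(HCl) in the aliquot = 0.002122 mol.
[diluted HCl] = 0.002122 / 0.01994 = 0.1064 M.
Dilution factor = 200.0/12.06 = 16.58, so [stock] = 0.1064 x 16.58 = 1.76 M.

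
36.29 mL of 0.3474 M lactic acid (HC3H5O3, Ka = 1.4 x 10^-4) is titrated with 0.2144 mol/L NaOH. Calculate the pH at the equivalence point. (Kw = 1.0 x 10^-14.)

8.49

n(HC3H5O3) = 0.3474 x 0.03629 = 0.01261 mol; V(NaOH) at equivalence = 0.01261/0.2144 = 0.05880 L.
At equivalence all the acid is converted to C3H5O3-; total volume = 0.03629 + 0.05880 = 0.09509 L, so [C3H5O3-] = 0.01261/0.09509 = 0.1326 M.
Kb = Kw/Ka = 1.0e-14 / 1.4 x 10^-4 = 7.14e-11.
[OH^-] = sqrt(Kb x [C3H5O3-]) = sqrt(7.14e-11 x 0.1326) = 3.08e-6 M.
pOH = 5.51, so pH = 14.00 - 5.51 = 8.49.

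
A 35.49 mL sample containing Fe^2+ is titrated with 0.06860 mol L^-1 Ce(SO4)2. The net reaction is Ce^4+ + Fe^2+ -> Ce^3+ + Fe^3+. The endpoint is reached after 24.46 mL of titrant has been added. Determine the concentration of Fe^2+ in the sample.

n(Ce(SO4)2) = 0.06860 x 0.02446 = 0.001678 mol.
From the balanced equation, 1 mol Ce(SO4)2 reacts with 1 mol Fe^2+, so n(Fe^2+) = 0.001678 x 1/1 = 0.001678 mol.
[Fe^2+] = 0.001678 / 0.03549 L = 0.0473 M.

0.0473 M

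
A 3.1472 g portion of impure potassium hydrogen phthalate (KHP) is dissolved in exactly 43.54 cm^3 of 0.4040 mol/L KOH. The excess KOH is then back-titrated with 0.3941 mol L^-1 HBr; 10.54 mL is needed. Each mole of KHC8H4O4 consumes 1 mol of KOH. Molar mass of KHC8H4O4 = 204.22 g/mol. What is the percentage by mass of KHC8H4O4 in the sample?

Total n(KOH) added = 0.4040 x 0.04354 = 0.01759 mol.
n(HBr) used = 0.3941 x 0.01054 = 0.004154 mol, which equals the excess n(KOH).
So n(KOH) consumed by the sample = 0.01759 - 0.004154 = 0.01344 mol.
n(KHC8H4O4) = 0.01344 / 1 = 0.01344 mol.
mass KHC8H4O4 = 0.01344 x 204.22 = 2.744 g, so %KHC8H4O4 = 2.744/3.1472 x 100 = 87.2%.

87.2%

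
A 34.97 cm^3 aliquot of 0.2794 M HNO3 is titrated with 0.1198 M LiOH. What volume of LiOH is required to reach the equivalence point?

81.6 mL

n(HNO3) = 0.2794 mol/L x 0.03497 L = 0.009771 mol.
At equivalence n(LiOH) = n(HNO3) = 0.009771 mol.
V(LiOH) = 0.009771 / 0.1198 = 0.08156 L = 81.6 mL.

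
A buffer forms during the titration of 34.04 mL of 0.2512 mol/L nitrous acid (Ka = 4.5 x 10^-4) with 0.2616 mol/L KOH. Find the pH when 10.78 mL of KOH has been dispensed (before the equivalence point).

3.04

Initial n(HNO2) = 0.2512 x 0.03404 = 0.008551 mol.
n(KOH) added = 0.2616 x 0.01078 = 0.002820 mol, converting that many moles of HNO2 to NO2-.
Remaining n(HNO2) = 0.005731 mol; n(NO2-) = 0.002820 mol.
By Henderson-Hasselbalch, pH = pKa + log([A^-]/[HA]) = 3.35 + log(0.002820/0.005731) = 3.35 + (-0.31) = 3.04.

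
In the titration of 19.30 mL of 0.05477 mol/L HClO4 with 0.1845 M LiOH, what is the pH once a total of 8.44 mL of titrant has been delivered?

n(acid) = 0.05477 x 0.01930 = 0.001057 mol; n(LiOH) added = 0.1845 x 0.008440 = 0.001557 mol.
Base is in excess by 0.001557 - 0.001057 = 0.0005001 mol in a total volume of 0.02774 L.
[OH^-] = 0.0005001/0.02774 = 0.01803 M, so pOH = 1.74 and pH = 14.00 - 1.74 = 12.26.

12.26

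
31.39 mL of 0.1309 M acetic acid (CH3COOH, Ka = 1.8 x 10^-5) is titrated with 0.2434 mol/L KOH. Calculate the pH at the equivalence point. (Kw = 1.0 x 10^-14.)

8.84

n(CH3COOH) = 0.1309 x 0.03139 = 0.004109 mol; V(KOH) at equivalence = 0.004109/0.2434 = 0.01688 L.
At equivalence all the acid is converted to CH3COO-; total volume = 0.03139 + 0.01688 = 0.04827 L, so [CH3COO-] = 0.004109/0.04827 = 0.08512 M.
Kb = Kw/Ka = 1.0e-14 / 1.8 x 10^-5 = 5.56e-10.
[OH^-] = sqrt(Kb x [CH3COO-]) = sqrt(5.56e-10 x 0.08512) = 6.88e-6 M.
pOH = 5.16, so pH = 14.00 - 5.16 = 8.84.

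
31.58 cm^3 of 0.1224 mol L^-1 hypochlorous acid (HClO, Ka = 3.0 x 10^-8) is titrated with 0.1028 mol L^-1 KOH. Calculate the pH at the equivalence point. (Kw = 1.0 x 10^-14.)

10.14

n(HClO) = 0.1224 x 0.03158 = 0.003865 mol; V(KOH) at equivalence = 0.003865/0.1028 = 0.03760 L.
At equivalence all the acid is converted to ClO-; total volume = 0.03158 + 0.03760 = 0.06918 L, so [ClO-] = 0.003865/0.06918 = 0.05587 M.
Kb = Kw/Ka = 1.0e-14 / 3.0 x 10^-8 = 3.33e-7.
[OH^-] = sqrt(Kb x [ClO-]) = sqrt(3.33e-7 x 0.05587) = 0.000136 M.
pOH = 3.86, so pH = 14.00 - 3.86 = 10.14.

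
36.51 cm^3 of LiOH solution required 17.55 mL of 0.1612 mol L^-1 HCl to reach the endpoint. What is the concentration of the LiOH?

n(HCl) delivered = 0.1612 x 0.01755 = 0.002829 mol.
For a 1:1 reaction, n(LiOH) = 0.002829 mol.
[LiOH] = 0.002829 mol / 0.03651 L = 0.0775 M.

0.0775 M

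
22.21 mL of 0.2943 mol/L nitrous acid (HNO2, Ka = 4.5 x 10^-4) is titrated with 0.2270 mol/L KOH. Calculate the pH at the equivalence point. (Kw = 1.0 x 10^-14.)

8.23

n(HNO2) = 0.2943 x 0.02221 = 0.006536 mol; V(KOH) at equivalence = 0.006536/0.2270 = 0.02879 L.
At equivalence all the acid is converted to NO2-; total volume = 0.02221 + 0.02879 = 0.05100 L, so [NO2-] = 0.006536/0.05100 = 0.1282 M.
Kb = Kw/Ka = 1.0e-14 / 4.5 x 10^-4 = 2.22e-11.
[OH^-] = sqrt(Kb x [NO2-]) = sqrt(2.22e-11 x 0.1282) = 1.69e-6 M.
pOH = 5.77, so pH = 14.00 - 5.77 = 8.23.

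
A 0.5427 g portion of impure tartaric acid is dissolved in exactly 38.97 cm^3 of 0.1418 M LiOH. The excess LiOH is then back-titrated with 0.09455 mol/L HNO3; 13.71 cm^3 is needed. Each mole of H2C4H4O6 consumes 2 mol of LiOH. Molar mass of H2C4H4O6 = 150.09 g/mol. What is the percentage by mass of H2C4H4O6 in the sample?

Total n(LiOH) added = 0.1418 x 0.03897 = 0.005526 mol.
n(HNO3) used = 0.09455 x 0.01371 = 0.001296 mol, which equals the excess n(LiOH).
So n(LiOH) consumed by the sample = 0.005526 - 0.001296 = 0.004230 mol.
n(H2C4H4O6) = 0.004230 / 2 = 0.002115 mol.
mass H2C4H4O6 = 0.002115 x 150.09 = 0.3174 g, so %H2C4H4O6 = 0.3174/0.5427 x 100 = 58.5%.

58.5%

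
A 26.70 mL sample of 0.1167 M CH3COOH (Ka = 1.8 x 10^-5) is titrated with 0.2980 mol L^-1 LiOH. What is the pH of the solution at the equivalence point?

n(CH3COOH) = 0.1167 x 0.02670 = 0.003116 mol; V(LiOH) at equivalence = 0.003116/0.2980 = 0.01046 L.
At equivalence all the acid is converted to CH3COO-; total volume = 0.02670 + 0.01046 = 0.03716 L, so [CH3COO-] = 0.003116/0.03716 = 0.08386 M.
Kb = Kw/Ka = 1.0e-14 / 1.8 x 10^-5 = 5.56e-10.
[OH^-] = sqrt(Kb x [CH3COO-]) = sqrt(5.56e-10 x 0.08386) = 6.83e-6 M.
pOH = 5.17, so pH = 14.00 - 5.17 = 8.83.

8.83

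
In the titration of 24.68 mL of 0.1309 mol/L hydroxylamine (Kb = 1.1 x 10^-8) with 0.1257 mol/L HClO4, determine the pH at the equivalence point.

n(NH2OH) = 0.1309 x 0.02468 = 0.003231 mol; V(HClO4) at equivalence = 0.003231/0.1257 = 0.02570 L.
At equivalence the base is fully converted to NH3OH+; total volume = 0.05038 L, so [NH3OH+] = 0.003231/0.05038 = 0.06412 M.
Ka(NH3OH+) = Kw/Kb = 1.0e-14 / 1.1 x 10^-8 = 9.09e-7.
[H^+] = sqrt(Ka x [NH3OH+]) = sqrt(9.09e-7 x 0.06412) = 0.000241 M.
pH = -log(0.000241) = 3.62.

3.62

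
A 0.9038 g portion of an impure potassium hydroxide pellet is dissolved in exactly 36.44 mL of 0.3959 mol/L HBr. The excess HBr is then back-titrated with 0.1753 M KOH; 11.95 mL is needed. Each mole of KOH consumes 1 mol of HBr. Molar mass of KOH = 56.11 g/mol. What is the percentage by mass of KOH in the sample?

Total n(HBr) added = 0.3959 x 0.03644 = 0.01443 mol.
n(KOH) used = 0.1753 x 0.01195 = 0.002095 mol, which equals the excess n(HBr).
So n(HBr) consumed by the sample = 0.01443 - 0.002095 = 0.01233 mol.
n(KOH) = 0.01233 / 1 = 0.01233 mol.
mass KOH = 0.01233 x 56.11 = 0.6919 g, so %KOH = 0.6919/0.9038 x 100 = 76.6%.

76.6%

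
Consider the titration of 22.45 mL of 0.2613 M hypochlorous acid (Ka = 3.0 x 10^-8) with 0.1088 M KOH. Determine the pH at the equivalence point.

10.20

n(HClO) = 0.2613 x 0.02245 = 0.005866 mol; V(KOH) at equivalence = 0.005866/0.1088 = 0.05392 L.
At equivalence all the acid is converted to ClO-; total volume = 0.02245 + 0.05392 = 0.07637 L, so [ClO-] = 0.005866/0.07637 = 0.07682 M.
Kb = Kw/Ka = 1.0e-14 / 3.0 x 10^-8 = 3.33e-7.
[OH^-] = sqrt(Kb x [ClO-]) = sqrt(3.33e-7 x 0.07682) = 0.000160 M.
pOH = 3.80, so pH = 14.00 - 3.80 = 10.20.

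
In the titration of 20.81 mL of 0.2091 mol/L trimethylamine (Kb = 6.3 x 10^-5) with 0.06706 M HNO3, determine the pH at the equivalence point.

n((CH3)3N) = 0.2091 x 0.02081 = 0.004351 mol; V(HNO3) at equivalence = 0.004351/0.06706 = 0.06489 L.
At equivalence the base is fully converted to (CH3)3NH+; total volume = 0.08570 L, so [(CH3)3NH+] = 0.004351/0.08570 = 0.05078 M.
Ka((CH3)3NH+) = Kw/Kb = 1.0e-14 / 6.3 x 10^-5 = 1.59e-10.
[H^+] = sqrt(Ka x [(CH3)3NH+]) = sqrt(1.59e-10 x 0.05078) = 2.84e-6 M.
pH = -log(2.84e-6) = 5.55.

5.55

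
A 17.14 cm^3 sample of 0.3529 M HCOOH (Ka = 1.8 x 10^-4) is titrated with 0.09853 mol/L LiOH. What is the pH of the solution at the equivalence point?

n(HCOOH) = 0.3529 x 0.01714 = 0.006049 mol; V(LiOH) at equivalence = 0.006049/0.09853 = 0.06139 L.
At equivalence all the acid is converted to HCOO-; total volume = 0.01714 + 0.06139 = 0.07853 L, so [HCOO-] = 0.006049/0.07853 = 0.07702 M.
Kb = Kw/Ka = 1.0e-14 / 1.8 x 10^-4 = 5.56e-11.
[OH^-] = sqrt(Kb x [HCOO-]) = sqrt(5.56e-11 x 0.07702) = 2.07e-6 M.
pOH = 5.68, so pH = 14.00 - 5.68 = 8.32.

8.32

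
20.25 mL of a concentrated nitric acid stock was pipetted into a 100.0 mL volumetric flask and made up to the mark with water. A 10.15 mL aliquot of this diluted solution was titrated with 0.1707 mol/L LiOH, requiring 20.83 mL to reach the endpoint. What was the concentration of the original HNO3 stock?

n(LiOH) = 0.1707 x 0.02083 = 0.003556 mol.
n(HNO3) in the aliquot = 0.003556 mol.
[diluted HNO3] = 0.003556 / 0.01015 = 0.3503 M.
Dilution factor = 100.0/20.25 = 4.938, so [stock] = 0.3503 x 4.938 = 1.73 M.

1.73 M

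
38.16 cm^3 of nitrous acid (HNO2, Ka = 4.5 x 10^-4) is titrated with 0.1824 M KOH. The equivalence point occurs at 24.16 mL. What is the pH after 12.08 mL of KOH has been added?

12.08 mL is exactly half the equivalence volume (24.16/2), i.e. the half-equivalence point.
There, n(HA) = n(A^-), so pH = pKa = -log(4.5 x 10^-4) = 3.35.

3.35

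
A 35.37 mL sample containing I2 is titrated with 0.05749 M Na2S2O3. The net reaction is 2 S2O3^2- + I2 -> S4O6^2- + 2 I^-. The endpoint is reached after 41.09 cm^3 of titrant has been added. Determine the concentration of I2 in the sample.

0.0334 M

n(Na2S2O3) = 0.05749 x 0.04109 = 0.002362 mol.
From the balanced equation, 2 mol Na2S2O3 reacts with 1 mol I2, so n(I2) = 0.002362 x 1/2 = 0.001181 mol.
[I2] = 0.001181 / 0.03537 L = 0.0334 M.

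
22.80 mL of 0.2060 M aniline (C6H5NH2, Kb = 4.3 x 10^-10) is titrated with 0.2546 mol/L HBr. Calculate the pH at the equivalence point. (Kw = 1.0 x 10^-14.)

n(C6H5NH2) = 0.2060 x 0.02280 = 0.004697 mol; V(HBr) at equivalence = 0.004697/0.2546 = 0.01845 L.
At equivalence the base is fully converted to C6H5NH3+; total volume = 0.04125 L, so [C6H5NH3+] = 0.004697/0.04125 = 0.1139 M.
Ka(C6H5NH3+) = Kw/Kb = 1.0e-14 / 4.3 x 10^-10 = 2.33e-5.
[H^+] = sqrt(Ka x [C6H5NH3+]) = sqrt(2.33e-5 x 0.1139) = 0.00163 M.
pH = -log(0.00163) = 2.79.

2.79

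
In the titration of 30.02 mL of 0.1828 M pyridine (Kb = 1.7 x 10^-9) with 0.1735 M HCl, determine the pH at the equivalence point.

n(C5H5N) = 0.1828 x 0.03002 = 0.005488 mol; V(HCl) at equivalence = 0.005488/0.1735 = 0.03163 L.
At equivalence the base is fully converted to C5H5NH+; total volume = 0.06165 L, so [C5H5NH+] = 0.005488/0.06165 = 0.08901 M.
Ka(C5H5NH+) = Kw/Kb = 1.0e-14 / 1.7 x 10^-9 = 5.88e-6.
[H^+] = sqrt(Ka x [C5H5NH+]) = sqrt(5.88e-6 x 0.08901) = 0.000724 M.
pH = -log(0.000724) = 3.14.

3.14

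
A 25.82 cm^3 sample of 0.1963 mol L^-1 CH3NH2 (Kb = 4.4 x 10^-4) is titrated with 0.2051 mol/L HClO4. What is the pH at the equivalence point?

5.82

n(CH3NH2) = 0.1963 x 0.02582 = 0.005068 mol; V(HClO4) at equivalence = 0.005068/0.2051 = 0.02471 L.
At equivalence the base is fully converted to CH3NH3+; total volume = 0.05053 L, so [CH3NH3+] = 0.005068/0.05053 = 0.1003 M.
Ka(CH3NH3+) = Kw/Kb = 1.0e-14 / 4.4 x 10^-4 = 2.27e-11.
[H^+] = sqrt(Ka x [CH3NH3+]) = sqrt(2.27e-11 x 0.1003) = 1.51e-6 M.
pH = -log(1.51e-6) = 5.82.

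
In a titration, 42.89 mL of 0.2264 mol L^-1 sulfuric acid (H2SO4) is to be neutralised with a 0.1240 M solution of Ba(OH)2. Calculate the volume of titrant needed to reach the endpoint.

n(H2SO4) = 0.2264 mol/L x 0.04289 L = 0.009710 mol.
At equivalence n(Ba(OH)2) = n(H2SO4) = 0.009710 mol.
V(Ba(OH)2) = 0.009710 / 0.1240 = 0.07831 L = 78.3 mL.

78.3 mL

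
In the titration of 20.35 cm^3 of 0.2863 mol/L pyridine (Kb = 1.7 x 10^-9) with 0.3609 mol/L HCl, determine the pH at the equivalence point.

3.01

n(C5H5N) = 0.2863 x 0.02035 = 0.005826 mol; V(HCl) at equivalence = 0.005826/0.3609 = 0.01614 L.
At equivalence the base is fully converted to C5H5NH+; total volume = 0.03649 L, so [C5H5NH+] = 0.005826/0.03649 = 0.1597 M.
Ka(C5H5NH+) = Kw/Kb = 1.0e-14 / 1.7 x 10^-9 = 5.88e-6.
[H^+] = sqrt(Ka x [C5H5NH+]) = sqrt(5.88e-6 x 0.1597) = 0.000969 M.
pH = -log(0.000969) = 3.01.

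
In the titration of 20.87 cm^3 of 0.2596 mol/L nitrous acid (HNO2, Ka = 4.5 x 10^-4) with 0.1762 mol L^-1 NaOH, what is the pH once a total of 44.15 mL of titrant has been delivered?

12.56

n(acid) = 0.2596 x 0.02087 = 0.005418 mol; n(NaOH) added = 0.1762 x 0.04415 = 0.007779 mol.
Base is in excess by 0.007779 - 0.005418 = 0.002361 mol in a total volume of 0.06502 L.
[OH^-] = 0.002361/0.06502 = 0.03632 M, so pOH = 1.44 and pH = 14.00 - 1.44 = 12.56.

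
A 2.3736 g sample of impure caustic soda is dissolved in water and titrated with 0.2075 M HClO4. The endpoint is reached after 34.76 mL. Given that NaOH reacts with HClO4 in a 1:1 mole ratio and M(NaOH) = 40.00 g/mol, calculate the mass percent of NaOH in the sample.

n(HClO4) = 0.2075 x 0.03476 = 0.007213 mol.
n(NaOH) = 0.007213 / 1 = 0.007213 mol.
mass of NaOH = 0.007213 x 40.00 = 0.2885 g.
% purity = 0.2885 / 2.3736 x 100 = 12.2%.

12.2%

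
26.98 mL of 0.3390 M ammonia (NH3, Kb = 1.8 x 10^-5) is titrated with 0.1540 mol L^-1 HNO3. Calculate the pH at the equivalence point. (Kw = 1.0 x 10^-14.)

n(NH3) = 0.3390 x 0.02698 = 0.009146 mol; V(HNO3) at equivalence = 0.009146/0.1540 = 0.05939 L.
At equivalence the base is fully converted to NH4+; total volume = 0.08637 L, so [NH4+] = 0.009146/0.08637 = 0.1059 M.
Ka(NH4+) = Kw/Kb = 1.0e-14 / 1.8 x 10^-5 = 5.56e-10.
[H^+] = sqrt(Ka x [NH4+]) = sqrt(5.56e-10 x 0.1059) = 7.67e-6 M.
pH = -log(7.67e-6) = 5.12.

5.12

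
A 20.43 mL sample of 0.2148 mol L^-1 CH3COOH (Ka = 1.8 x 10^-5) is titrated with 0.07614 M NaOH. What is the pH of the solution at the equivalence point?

n(CH3COOH) = 0.2148 x 0.02043 = 0.004388 mol; V(NaOH) at equivalence = 0.004388/0.07614 = 0.05764 L.
At equivalence all the acid is converted to CH3COO-; total volume = 0.02043 + 0.05764 = 0.07807 L, so [CH3COO-] = 0.004388/0.07807 = 0.05621 M.
Kb = Kw/Ka = 1.0e-14 / 1.8 x 10^-5 = 5.56e-10.
[OH^-] = sqrt(Kb x [CH3COO-]) = sqrt(5.56e-10 x 0.05621) = 5.59e-6 M.
pOH = 5.25, so pH = 14.00 - 5.25 = 8.75.

8.75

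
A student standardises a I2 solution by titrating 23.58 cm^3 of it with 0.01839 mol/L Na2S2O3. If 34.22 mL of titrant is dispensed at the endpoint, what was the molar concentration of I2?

n(Na2S2O3) = 0.01839 x 0.03422 = 0.0006293 mol.
From the balanced equation, 2 mol Na2S2O3 reacts with 1 mol I2, so n(I2) = 0.0006293 x 1/2 = 0.0003147 mol.
[I2] = 0.0003147 / 0.02358 L = 0.0133 M.

0.0133 M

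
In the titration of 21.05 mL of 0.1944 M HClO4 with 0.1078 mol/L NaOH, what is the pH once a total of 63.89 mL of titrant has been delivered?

n(acid) = 0.1944 x 0.02105 = 0.004092 mol; n(NaOH) added = 0.1078 x 0.06389 = 0.006887 mol.
Base is in excess by 0.006887 - 0.004092 = 0.002795 mol in a total volume of 0.08494 L.
[OH^-] = 0.002795/0.08494 = 0.03291 M, so pOH = 1.48 and pH = 14.00 - 1.48 = 12.52.

12.52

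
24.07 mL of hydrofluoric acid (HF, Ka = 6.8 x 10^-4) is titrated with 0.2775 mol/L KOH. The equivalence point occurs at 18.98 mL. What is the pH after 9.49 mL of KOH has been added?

3.17

9.49 mL is exactly half the equivalence volume (18.98/2), i.e. the half-equivalence point.
There, n(HA) = n(A^-), so pH = pKa = -log(6.8 x 10^-4) = 3.17.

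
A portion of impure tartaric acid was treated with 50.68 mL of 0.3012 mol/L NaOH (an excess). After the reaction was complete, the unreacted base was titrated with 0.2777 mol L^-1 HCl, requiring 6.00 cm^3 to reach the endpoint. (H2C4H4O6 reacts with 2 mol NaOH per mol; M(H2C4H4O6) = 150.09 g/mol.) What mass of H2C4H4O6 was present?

1.02 g

Total n(NaOH) added = 0.3012 x 0.05068 = 0.01526 mol.
n(HCl) used = 0.2777 x 0.006000 = 0.001666 mol, which equals the excess n(NaOH).
So n(NaOH) consumed by the sample = 0.01526 - 0.001666 = 0.01360 mol.
n(H2C4H4O6) = 0.01360 / 2 = 0.006799 mol.
mass = 0.006799 mol x 150.09 g/mol = 1.02 g.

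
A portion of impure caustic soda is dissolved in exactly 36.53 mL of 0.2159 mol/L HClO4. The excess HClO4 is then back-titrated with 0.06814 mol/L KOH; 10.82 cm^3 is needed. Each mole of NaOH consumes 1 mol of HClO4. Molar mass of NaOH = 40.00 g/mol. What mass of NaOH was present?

Total n(HClO4) added = 0.2159 x 0.03653 = 0.007887 mol.
n(KOH) used = 0.06814 x 0.01082 = 0.0007373 mol, which equals the excess n(HClO4).
So n(HClO4) consumed by the sample = 0.007887 - 0.0007373 = 0.007150 mol.
n(NaOH) = 0.007150 / 1 = 0.007150 mol.
mass = 0.007150 mol x 40.00 g/mol = 0.286 g.

0.286 g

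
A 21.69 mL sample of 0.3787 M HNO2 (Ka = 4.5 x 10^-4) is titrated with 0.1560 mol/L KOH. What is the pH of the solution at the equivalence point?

8.20

n(HNO2) = 0.3787 x 0.02169 = 0.008214 mol; V(KOH) at equivalence = 0.008214/0.1560 = 0.05265 L.
At equivalence all the acid is converted to NO2-; total volume = 0.02169 + 0.05265 = 0.07434 L, so [NO2-] = 0.008214/0.07434 = 0.1105 M.
Kb = Kw/Ka = 1.0e-14 / 4.5 x 10^-4 = 2.22e-11.
[OH^-] = sqrt(Kb x [NO2-]) = sqrt(2.22e-11 x 0.1105) = 1.57e-6 M.
pOH = 5.80, so pH = 14.00 - 5.80 = 8.20.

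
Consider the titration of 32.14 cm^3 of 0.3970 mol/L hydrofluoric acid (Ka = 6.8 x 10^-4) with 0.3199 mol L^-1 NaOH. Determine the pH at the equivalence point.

n(HF) = 0.3970 x 0.03214 = 0.01276 mol; V(NaOH) at equivalence = 0.01276/0.3199 = 0.03989 L.
At equivalence all the acid is converted to F-; total volume = 0.03214 + 0.03989 = 0.07203 L, so [F-] = 0.01276/0.07203 = 0.1772 M.
Kb = Kw/Ka = 1.0e-14 / 6.8 x 10^-4 = 1.47e-11.
[OH^-] = sqrt(Kb x [F-]) = sqrt(1.47e-11 x 0.1772) = 1.61e-6 M.
pOH = 5.79, so pH = 14.00 - 5.79 = 8.21.

8.21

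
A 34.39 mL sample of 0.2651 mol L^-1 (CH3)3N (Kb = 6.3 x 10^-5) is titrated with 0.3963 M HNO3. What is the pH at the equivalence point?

5.30

n((CH3)3N) = 0.2651 x 0.03439 = 0.009117 mol; V(HNO3) at equivalence = 0.009117/0.3963 = 0.02300 L.
At equivalence the base is fully converted to (CH3)3NH+; total volume = 0.05739 L, so [(CH3)3NH+] = 0.009117/0.05739 = 0.1588 M.
Ka((CH3)3NH+) = Kw/Kb = 1.0e-14 / 6.3 x 10^-5 = 1.59e-10.
[H^+] = sqrt(Ka x [(CH3)3NH+]) = sqrt(1.59e-10 x 0.1588) = 5.02e-6 M.
pH = -log(5.02e-6) = 5.30.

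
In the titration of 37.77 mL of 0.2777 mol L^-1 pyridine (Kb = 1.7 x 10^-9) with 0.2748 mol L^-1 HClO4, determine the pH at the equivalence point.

n(C5H5N) = 0.2777 x 0.03777 = 0.01049 mol; V(HClO4) at equivalence = 0.01049/0.2748 = 0.03817 L.
At equivalence the base is fully converted to C5H5NH+; total volume = 0.07594 L, so [C5H5NH+] = 0.01049/0.07594 = 0.1381 M.
Ka(C5H5NH+) = Kw/Kb = 1.0e-14 / 1.7 x 10^-9 = 5.88e-6.
[H^+] = sqrt(Ka x [C5H5NH+]) = sqrt(5.88e-6 x 0.1381) = 0.000901 M.
pH = -log(0.000901) = 3.05.

3.05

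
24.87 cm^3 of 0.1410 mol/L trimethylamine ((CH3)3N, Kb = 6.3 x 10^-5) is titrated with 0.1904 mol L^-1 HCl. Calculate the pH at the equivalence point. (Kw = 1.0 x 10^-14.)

n((CH3)3N) = 0.1410 x 0.02487 = 0.003507 mol; V(HCl) at equivalence = 0.003507/0.1904 = 0.01842 L.
At equivalence the base is fully converted to (CH3)3NH+; total volume = 0.04329 L, so [(CH3)3NH+] = 0.003507/0.04329 = 0.08101 M.
Ka((CH3)3NH+) = Kw/Kb = 1.0e-14 / 6.3 x 10^-5 = 1.59e-10.
[H^+] = sqrt(Ka x [(CH3)3NH+]) = sqrt(1.59e-10 x 0.08101) = 3.59e-6 M.
pH = -log(3.59e-6) = 5.45.

5.45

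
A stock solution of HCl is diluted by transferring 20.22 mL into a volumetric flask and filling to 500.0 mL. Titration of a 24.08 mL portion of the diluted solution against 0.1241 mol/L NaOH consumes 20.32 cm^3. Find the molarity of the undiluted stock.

n(NaOH) = 0.1241 x 0.02032 = 0.002522 mol.
n(HCl) in the aliquot = 0.002522 mol.
[diluted HCl] = 0.002522 / 0.02408 = 0.1047 M.
Dilution factor = 500.0/20.22 = 24.73, so [stock] = 0.1047 x 24.73 = 2.59 M.

2.59 M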